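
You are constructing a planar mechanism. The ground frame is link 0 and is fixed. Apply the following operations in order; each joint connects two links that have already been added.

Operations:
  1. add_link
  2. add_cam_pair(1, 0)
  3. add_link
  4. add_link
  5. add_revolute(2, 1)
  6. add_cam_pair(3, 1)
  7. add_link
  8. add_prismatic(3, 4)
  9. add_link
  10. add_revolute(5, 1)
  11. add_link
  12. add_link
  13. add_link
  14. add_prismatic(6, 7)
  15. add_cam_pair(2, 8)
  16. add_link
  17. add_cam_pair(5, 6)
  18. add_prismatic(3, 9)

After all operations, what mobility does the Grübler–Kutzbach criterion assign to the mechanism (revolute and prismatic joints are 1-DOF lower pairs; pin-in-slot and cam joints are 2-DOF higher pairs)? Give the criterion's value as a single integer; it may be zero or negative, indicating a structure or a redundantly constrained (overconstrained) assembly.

link 0 = ground. State L|J1|J2 = 1|0|0
+link1  2|0|0
C(1,0) f=2→J2  2|0|1
+link2  3|0|1
+link3  4|0|1
R(2,1) f=1→J1  4|1|1
C(3,1) f=2→J2  4|1|2
+link4  5|1|2
P(3,4) f=1→J1  5|2|2
+link5  6|2|2
R(5,1) f=1→J1  6|3|2
+link6  7|3|2
+link7  8|3|2
+link8  9|3|2
P(6,7) f=1→J1  9|4|2
C(2,8) f=2→J2  9|4|3
+link9  10|4|3
C(5,6) f=2→J2  10|4|4
P(3,9) f=1→J1  10|5|4
M = 3(10−1)−2·5−4 = 27−10−4 = 13

M = 13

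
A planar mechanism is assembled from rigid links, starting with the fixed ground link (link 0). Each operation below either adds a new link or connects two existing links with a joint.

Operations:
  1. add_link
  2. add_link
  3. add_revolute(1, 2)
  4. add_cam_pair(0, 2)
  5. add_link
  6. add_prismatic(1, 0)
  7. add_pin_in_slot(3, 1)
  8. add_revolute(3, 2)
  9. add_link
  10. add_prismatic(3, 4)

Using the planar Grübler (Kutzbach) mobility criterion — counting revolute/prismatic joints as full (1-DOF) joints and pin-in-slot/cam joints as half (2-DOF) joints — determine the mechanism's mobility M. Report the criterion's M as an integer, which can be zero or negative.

[1;0;0] (link 0 is ground)
L+ [2;0;0]
L+ [3;0;0]
R(1,2)∈J1 [3;1;0]
C(0,2)∈J2 [3;1;1]
L+ [4;1;1]
P(1,0)∈J1 [4;2;1]
PS(3,1)∈J2 [4;2;2]
R(3,2)∈J1 [4;3;2]
L+ [5;3;2]
P(3,4)∈J1 [5;4;2]
mobility = 12 − 8 − 2 = 2

M = 2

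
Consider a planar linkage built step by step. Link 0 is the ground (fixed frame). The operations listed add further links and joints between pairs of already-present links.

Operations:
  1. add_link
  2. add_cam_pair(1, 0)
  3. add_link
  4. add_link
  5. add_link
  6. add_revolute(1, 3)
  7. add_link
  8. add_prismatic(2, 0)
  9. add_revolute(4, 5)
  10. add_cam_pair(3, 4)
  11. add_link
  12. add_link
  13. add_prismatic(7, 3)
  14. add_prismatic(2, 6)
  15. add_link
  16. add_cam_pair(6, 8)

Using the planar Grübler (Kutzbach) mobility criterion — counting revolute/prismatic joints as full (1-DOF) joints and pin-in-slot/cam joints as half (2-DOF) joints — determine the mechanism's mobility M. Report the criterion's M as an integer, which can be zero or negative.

L=1 J1=0 J2=0
add link → L=2 J1=0 J2=0
C@1,0 dof=2 J2 → L=2 J1=0 J2=1
add link → L=3 J1=0 J2=1
add link → L=4 J1=0 J2=1
add link → L=5 J1=0 J2=1
R@1,3 dof=1 J1 → L=5 J1=1 J2=1
add link → L=6 J1=1 J2=1
P@2,0 dof=1 J1 → L=6 J1=2 J2=1
R@4,5 dof=1 J1 → L=6 J1=3 J2=1
C@3,4 dof=2 J2 → L=6 J1=3 J2=2
add link → L=7 J1=3 J2=2
add link → L=8 J1=3 J2=2
P@7,3 dof=1 J1 → L=8 J1=4 J2=2
P@2,6 dof=1 J1 → L=8 J1=5 J2=2
add link → L=9 J1=5 J2=2
C@6,8 dof=2 J2 → L=9 J1=5 J2=3
M=3(L−1)−2J1−J2=3·8−2·5−3=11

M = 11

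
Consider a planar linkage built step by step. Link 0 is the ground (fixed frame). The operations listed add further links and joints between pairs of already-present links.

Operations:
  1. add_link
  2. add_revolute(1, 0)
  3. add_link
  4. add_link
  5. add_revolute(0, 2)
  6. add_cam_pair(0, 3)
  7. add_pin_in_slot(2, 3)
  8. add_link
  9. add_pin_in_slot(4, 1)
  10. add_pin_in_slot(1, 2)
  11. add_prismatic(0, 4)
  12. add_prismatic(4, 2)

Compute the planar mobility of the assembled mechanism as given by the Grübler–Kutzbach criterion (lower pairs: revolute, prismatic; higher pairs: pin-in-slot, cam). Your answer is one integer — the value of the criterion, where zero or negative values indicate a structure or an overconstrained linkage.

link 0 = ground. State L|J1|J2 = 1|0|0
+link1  2|0|0
R(1,0) f=1→J1  2|1|0
+link2  3|1|0
+link3  4|1|0
R(0,2) f=1→J1  4|2|0
C(0,3) f=2→J2  4|2|1
PS(2,3) f=2→J2  4|2|2
+link4  5|2|2
PS(4,1) f=2→J2  5|2|3
PS(1,2) f=2→J2  5|2|4
P(0,4) f=1→J1  5|3|4
P(4,2) f=1→J1  5|4|4
M = 3(5−1)−2·4−4 = 12−8−4 = 0

M = 0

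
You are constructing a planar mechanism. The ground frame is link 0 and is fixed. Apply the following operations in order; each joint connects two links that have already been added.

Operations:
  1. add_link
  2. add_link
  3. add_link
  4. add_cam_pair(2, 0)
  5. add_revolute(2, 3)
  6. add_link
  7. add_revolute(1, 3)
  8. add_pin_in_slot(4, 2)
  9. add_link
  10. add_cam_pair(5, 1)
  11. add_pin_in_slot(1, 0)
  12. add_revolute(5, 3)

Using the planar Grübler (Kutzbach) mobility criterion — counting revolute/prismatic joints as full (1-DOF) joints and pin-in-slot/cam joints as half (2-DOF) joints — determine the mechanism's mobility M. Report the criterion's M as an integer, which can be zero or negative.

(L,J1,J2)=(1,0,0); link0 fixed
link1: (2,0,0)
link2: (3,0,0)
link3: (4,0,0)
C 2-0 [J2]: (4,0,1)
R 2-3 [J1]: (4,1,1)
link4: (5,1,1)
R 1-3 [J1]: (5,2,1)
PS 4-2 [J2]: (5,2,2)
link5: (6,2,2)
C 5-1 [J2]: (6,2,3)
PS 1-0 [J2]: (6,2,4)
R 5-3 [J1]: (6,3,4)
Grübler: 3·5 − 2·3 − 4 = 5

M = 5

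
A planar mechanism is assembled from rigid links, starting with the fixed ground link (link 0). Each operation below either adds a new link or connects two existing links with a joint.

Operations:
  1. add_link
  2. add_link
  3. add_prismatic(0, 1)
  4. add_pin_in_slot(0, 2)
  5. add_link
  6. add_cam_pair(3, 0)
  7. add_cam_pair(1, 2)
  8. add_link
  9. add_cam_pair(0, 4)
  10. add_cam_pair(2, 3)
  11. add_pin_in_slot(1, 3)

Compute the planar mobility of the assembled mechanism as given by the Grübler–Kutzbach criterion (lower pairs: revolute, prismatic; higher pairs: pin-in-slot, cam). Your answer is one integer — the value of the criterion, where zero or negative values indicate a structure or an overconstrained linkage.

[1;0;0] (link 0 is ground)
L+ [2;0;0]
L+ [3;0;0]
P(0,1)∈J1 [3;1;0]
PS(0,2)∈J2 [3;1;1]
L+ [4;1;1]
C(3,0)∈J2 [4;1;2]
C(1,2)∈J2 [4;1;3]
L+ [5;1;3]
C(0,4)∈J2 [5;1;4]
C(2,3)∈J2 [5;1;5]
PS(1,3)∈J2 [5;1;6]
mobility = 12 − 2 − 6 = 4

M = 4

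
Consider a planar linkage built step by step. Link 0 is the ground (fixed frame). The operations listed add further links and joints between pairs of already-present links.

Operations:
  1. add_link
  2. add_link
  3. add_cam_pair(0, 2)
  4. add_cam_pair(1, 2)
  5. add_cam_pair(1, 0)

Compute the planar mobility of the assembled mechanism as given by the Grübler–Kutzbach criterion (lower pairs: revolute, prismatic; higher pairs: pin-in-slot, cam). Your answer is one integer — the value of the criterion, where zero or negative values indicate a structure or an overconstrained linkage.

M = 3

ground; <1,0,0>
#1 <2,0,0>
#2 <3,0,0>
C:0↔2 J2 <3,0,1>
C:1↔2 J2 <3,0,2>
C:1↔0 J2 <3,0,3>
3×2 − 2×0 − 1×3 = 3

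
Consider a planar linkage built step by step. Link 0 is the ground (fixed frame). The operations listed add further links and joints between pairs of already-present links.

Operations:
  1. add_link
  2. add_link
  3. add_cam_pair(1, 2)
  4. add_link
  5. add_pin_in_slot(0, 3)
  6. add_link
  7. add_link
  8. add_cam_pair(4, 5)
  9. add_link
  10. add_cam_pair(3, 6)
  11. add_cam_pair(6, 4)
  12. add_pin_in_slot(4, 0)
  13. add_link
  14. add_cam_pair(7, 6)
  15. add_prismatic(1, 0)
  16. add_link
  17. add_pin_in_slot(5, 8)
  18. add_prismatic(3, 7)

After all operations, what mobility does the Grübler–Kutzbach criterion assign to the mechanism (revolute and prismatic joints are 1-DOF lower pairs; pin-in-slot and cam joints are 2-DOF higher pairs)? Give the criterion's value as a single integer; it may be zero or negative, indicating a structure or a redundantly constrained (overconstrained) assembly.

M = 12

ground; <1,0,0>
#1 <2,0,0>
#2 <3,0,0>
C:1↔2 J2 <3,0,1>
#3 <4,0,1>
PS:0↔3 J2 <4,0,2>
#4 <5,0,2>
#5 <6,0,2>
C:4↔5 J2 <6,0,3>
#6 <7,0,3>
C:3↔6 J2 <7,0,4>
C:6↔4 J2 <7,0,5>
PS:4↔0 J2 <7,0,6>
#7 <8,0,6>
C:7↔6 J2 <8,0,7>
P:1↔0 J1 <8,1,7>
#8 <9,1,7>
PS:5↔8 J2 <9,1,8>
P:3↔7 J1 <9,2,8>
3×8 − 2×2 − 1×8 = 12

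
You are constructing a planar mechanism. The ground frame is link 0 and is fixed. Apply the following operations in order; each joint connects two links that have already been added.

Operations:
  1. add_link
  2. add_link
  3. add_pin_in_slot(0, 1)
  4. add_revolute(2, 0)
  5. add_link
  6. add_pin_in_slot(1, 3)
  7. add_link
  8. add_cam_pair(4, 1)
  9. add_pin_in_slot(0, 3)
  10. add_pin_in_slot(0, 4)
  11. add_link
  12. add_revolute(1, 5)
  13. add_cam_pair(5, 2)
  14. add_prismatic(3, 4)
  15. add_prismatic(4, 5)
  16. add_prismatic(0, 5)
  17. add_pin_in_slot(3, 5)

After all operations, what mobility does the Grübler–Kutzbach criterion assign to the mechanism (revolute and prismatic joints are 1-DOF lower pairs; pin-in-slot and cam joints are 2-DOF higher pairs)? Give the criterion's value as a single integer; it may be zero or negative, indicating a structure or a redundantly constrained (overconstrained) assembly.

link 0 = ground. State L|J1|J2 = 1|0|0
+link1  2|0|0
+link2  3|0|0
PS(0,1) f=2→J2  3|0|1
R(2,0) f=1→J1  3|1|1
+link3  4|1|1
PS(1,3) f=2→J2  4|1|2
+link4  5|1|2
C(4,1) f=2→J2  5|1|3
PS(0,3) f=2→J2  5|1|4
PS(0,4) f=2→J2  5|1|5
+link5  6|1|5
R(1,5) f=1→J1  6|2|5
C(5,2) f=2→J2  6|2|6
P(3,4) f=1→J1  6|3|6
P(4,5) f=1→J1  6|4|6
P(0,5) f=1→J1  6|5|6
PS(3,5) f=2→J2  6|5|7
M = 3(6−1)−2·5−7 = 15−10−7 = -2

M = -2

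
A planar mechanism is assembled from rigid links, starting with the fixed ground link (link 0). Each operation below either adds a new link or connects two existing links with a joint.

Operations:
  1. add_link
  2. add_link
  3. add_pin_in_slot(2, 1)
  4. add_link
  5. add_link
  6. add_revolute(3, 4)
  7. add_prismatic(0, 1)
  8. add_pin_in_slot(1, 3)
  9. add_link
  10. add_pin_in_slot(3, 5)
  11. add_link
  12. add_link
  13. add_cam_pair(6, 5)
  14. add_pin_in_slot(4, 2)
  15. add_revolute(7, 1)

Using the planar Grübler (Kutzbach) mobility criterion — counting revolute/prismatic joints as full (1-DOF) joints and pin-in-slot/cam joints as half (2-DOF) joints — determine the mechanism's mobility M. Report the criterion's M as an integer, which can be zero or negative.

M = 10

ground; <1,0,0>
#1 <2,0,0>
#2 <3,0,0>
PS:2↔1 J2 <3,0,1>
#3 <4,0,1>
#4 <5,0,1>
R:3↔4 J1 <5,1,1>
P:0↔1 J1 <5,2,1>
PS:1↔3 J2 <5,2,2>
#5 <6,2,2>
PS:3↔5 J2 <6,2,3>
#6 <7,2,3>
#7 <8,2,3>
C:6↔5 J2 <8,2,4>
PS:4↔2 J2 <8,2,5>
R:7↔1 J1 <8,3,5>
3×7 − 2×3 − 1×5 = 10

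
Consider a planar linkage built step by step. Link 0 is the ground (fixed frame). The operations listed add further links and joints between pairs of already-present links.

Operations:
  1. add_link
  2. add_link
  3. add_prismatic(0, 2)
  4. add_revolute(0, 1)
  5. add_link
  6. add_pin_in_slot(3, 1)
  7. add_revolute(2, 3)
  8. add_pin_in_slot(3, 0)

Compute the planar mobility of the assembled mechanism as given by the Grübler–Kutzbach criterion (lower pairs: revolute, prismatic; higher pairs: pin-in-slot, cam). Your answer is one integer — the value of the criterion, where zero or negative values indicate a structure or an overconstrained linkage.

(L,J1,J2)=(1,0,0); link0 fixed
link1: (2,0,0)
link2: (3,0,0)
P 0-2 [J1]: (3,1,0)
R 0-1 [J1]: (3,2,0)
link3: (4,2,0)
PS 3-1 [J2]: (4,2,1)
R 2-3 [J1]: (4,3,1)
PS 3-0 [J2]: (4,3,2)
Grübler: 3·3 − 2·3 − 2 = 1

M = 1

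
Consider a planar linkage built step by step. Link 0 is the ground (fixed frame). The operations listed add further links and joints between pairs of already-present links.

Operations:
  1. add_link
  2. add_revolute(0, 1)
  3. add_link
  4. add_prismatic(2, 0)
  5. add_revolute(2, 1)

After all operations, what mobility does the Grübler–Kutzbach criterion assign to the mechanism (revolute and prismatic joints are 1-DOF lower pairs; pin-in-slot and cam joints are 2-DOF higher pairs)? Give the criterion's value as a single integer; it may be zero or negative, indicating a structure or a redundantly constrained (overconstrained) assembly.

(L,J1,J2)=(1,0,0); link0 fixed
link1: (2,0,0)
R 0-1 [J1]: (2,1,0)
link2: (3,1,0)
P 2-0 [J1]: (3,2,0)
R 2-1 [J1]: (3,3,0)
Grübler: 3·2 − 2·3 − 0 = 0

M = 0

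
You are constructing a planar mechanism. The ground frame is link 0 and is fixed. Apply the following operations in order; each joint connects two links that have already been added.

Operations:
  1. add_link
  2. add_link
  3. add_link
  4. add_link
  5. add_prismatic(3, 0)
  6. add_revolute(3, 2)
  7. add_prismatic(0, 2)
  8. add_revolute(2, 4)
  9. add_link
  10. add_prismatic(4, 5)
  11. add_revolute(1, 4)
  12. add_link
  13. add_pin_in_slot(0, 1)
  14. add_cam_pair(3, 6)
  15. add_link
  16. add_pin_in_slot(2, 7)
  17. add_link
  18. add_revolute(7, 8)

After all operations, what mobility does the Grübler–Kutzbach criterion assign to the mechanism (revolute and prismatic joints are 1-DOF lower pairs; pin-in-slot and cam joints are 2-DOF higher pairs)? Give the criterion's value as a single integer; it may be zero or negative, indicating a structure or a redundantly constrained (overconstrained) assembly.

M = 7

L=1 J1=0 J2=0
add link → L=2 J1=0 J2=0
add link → L=3 J1=0 J2=0
add link → L=4 J1=0 J2=0
add link → L=5 J1=0 J2=0
P@3,0 dof=1 J1 → L=5 J1=1 J2=0
R@3,2 dof=1 J1 → L=5 J1=2 J2=0
P@0,2 dof=1 J1 → L=5 J1=3 J2=0
R@2,4 dof=1 J1 → L=5 J1=4 J2=0
add link → L=6 J1=4 J2=0
P@4,5 dof=1 J1 → L=6 J1=5 J2=0
R@1,4 dof=1 J1 → L=6 J1=6 J2=0
add link → L=7 J1=6 J2=0
PS@0,1 dof=2 J2 → L=7 J1=6 J2=1
C@3,6 dof=2 J2 → L=7 J1=6 J2=2
add link → L=8 J1=6 J2=2
PS@2,7 dof=2 J2 → L=8 J1=6 J2=3
add link → L=9 J1=6 J2=3
R@7,8 dof=1 J1 → L=9 J1=7 J2=3
M=3(L−1)−2J1−J2=3·8−2·7−3=7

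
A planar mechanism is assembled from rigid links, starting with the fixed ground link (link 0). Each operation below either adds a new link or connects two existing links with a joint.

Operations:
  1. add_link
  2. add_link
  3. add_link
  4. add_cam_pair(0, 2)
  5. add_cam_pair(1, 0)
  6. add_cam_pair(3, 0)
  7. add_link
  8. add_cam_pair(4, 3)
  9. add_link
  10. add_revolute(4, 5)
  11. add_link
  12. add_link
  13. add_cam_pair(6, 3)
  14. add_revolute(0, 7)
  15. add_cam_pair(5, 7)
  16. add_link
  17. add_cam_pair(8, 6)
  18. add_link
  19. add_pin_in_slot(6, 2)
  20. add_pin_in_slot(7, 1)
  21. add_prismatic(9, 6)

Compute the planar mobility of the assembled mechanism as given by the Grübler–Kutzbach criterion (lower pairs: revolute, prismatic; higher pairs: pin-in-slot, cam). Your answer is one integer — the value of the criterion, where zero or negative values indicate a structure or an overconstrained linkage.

L=1 J1=0 J2=0
add link → L=2 J1=0 J2=0
add link → L=3 J1=0 J2=0
add link → L=4 J1=0 J2=0
C@0,2 dof=2 J2 → L=4 J1=0 J2=1
C@1,0 dof=2 J2 → L=4 J1=0 J2=2
C@3,0 dof=2 J2 → L=4 J1=0 J2=3
add link → L=5 J1=0 J2=3
C@4,3 dof=2 J2 → L=5 J1=0 J2=4
add link → L=6 J1=0 J2=4
R@4,5 dof=1 J1 → L=6 J1=1 J2=4
add link → L=7 J1=1 J2=4
add link → L=8 J1=1 J2=4
C@6,3 dof=2 J2 → L=8 J1=1 J2=5
R@0,7 dof=1 J1 → L=8 J1=2 J2=5
C@5,7 dof=2 J2 → L=8 J1=2 J2=6
add link → L=9 J1=2 J2=6
C@8,6 dof=2 J2 → L=9 J1=2 J2=7
add link → L=10 J1=2 J2=7
PS@6,2 dof=2 J2 → L=10 J1=2 J2=8
PS@7,1 dof=2 J2 → L=10 J1=2 J2=9
P@9,6 dof=1 J1 → L=10 J1=3 J2=9
M=3(L−1)−2J1−J2=3·9−2·3−9=12

M = 12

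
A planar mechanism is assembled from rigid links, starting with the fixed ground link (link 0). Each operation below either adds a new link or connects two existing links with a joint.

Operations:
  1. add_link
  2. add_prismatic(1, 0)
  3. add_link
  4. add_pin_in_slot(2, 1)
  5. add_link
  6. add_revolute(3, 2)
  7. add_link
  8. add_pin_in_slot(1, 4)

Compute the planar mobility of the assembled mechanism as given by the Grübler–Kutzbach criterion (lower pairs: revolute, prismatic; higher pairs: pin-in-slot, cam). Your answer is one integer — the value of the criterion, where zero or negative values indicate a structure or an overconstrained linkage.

link 0 = ground. State L|J1|J2 = 1|0|0
+link1  2|0|0
P(1,0) f=1→J1  2|1|0
+link2  3|1|0
PS(2,1) f=2→J2  3|1|1
+link3  4|1|1
R(3,2) f=1→J1  4|2|1
+link4  5|2|1
PS(1,4) f=2→J2  5|2|2
M = 3(5−1)−2·2−2 = 12−4−2 = 6

M = 6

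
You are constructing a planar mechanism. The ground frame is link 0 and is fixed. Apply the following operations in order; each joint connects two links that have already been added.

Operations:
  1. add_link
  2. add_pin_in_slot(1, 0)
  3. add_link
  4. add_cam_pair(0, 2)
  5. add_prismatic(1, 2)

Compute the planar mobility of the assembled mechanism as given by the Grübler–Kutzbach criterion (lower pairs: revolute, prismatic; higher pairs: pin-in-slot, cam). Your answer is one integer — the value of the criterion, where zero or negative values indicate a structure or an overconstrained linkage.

M = 2

(L,J1,J2)=(1,0,0); link0 fixed
link1: (2,0,0)
PS 1-0 [J2]: (2,0,1)
link2: (3,0,1)
C 0-2 [J2]: (3,0,2)
P 1-2 [J1]: (3,1,2)
Grübler: 3·2 − 2·1 − 2 = 2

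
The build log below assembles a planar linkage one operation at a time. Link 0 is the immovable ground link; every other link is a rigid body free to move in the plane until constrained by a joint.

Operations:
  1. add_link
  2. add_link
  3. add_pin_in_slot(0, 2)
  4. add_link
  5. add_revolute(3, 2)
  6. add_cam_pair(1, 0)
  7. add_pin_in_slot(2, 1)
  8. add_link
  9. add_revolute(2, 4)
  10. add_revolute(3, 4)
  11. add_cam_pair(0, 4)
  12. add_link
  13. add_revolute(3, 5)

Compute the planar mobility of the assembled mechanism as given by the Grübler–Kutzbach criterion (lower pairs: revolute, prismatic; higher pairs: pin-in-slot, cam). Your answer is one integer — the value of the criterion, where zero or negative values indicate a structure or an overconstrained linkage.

[1;0;0] (link 0 is ground)
L+ [2;0;0]
L+ [3;0;0]
PS(0,2)∈J2 [3;0;1]
L+ [4;0;1]
R(3,2)∈J1 [4;1;1]
C(1,0)∈J2 [4;1;2]
PS(2,1)∈J2 [4;1;3]
L+ [5;1;3]
R(2,4)∈J1 [5;2;3]
R(3,4)∈J1 [5;3;3]
C(0,4)∈J2 [5;3;4]
L+ [6;3;4]
R(3,5)∈J1 [6;4;4]
mobility = 15 − 8 − 4 = 3

M = 3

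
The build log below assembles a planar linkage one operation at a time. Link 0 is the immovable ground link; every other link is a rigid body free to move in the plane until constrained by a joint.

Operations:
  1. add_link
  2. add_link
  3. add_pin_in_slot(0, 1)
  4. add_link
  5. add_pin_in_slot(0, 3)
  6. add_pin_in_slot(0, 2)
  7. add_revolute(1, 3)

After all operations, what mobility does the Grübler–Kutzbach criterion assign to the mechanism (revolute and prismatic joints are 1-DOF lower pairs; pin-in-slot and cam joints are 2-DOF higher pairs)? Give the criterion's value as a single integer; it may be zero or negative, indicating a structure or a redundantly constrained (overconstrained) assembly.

M = 4

L=1 J1=0 J2=0
add link → L=2 J1=0 J2=0
add link → L=3 J1=0 J2=0
PS@0,1 dof=2 J2 → L=3 J1=0 J2=1
add link → L=4 J1=0 J2=1
PS@0,3 dof=2 J2 → L=4 J1=0 J2=2
PS@0,2 dof=2 J2 → L=4 J1=0 J2=3
R@1,3 dof=1 J1 → L=4 J1=1 J2=3
M=3(L−1)−2J1−J2=3·3−2·1−3=4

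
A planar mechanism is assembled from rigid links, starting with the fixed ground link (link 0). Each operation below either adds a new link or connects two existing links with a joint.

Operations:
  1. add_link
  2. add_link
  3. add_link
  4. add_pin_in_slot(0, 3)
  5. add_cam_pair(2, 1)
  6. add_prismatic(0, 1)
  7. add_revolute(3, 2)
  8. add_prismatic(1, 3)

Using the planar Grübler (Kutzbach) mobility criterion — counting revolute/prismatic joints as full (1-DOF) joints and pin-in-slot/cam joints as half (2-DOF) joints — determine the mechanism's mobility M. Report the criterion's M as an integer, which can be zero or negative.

L=1 J1=0 J2=0
add link → L=2 J1=0 J2=0
add link → L=3 J1=0 J2=0
add link → L=4 J1=0 J2=0
PS@0,3 dof=2 J2 → L=4 J1=0 J2=1
C@2,1 dof=2 J2 → L=4 J1=0 J2=2
P@0,1 dof=1 J1 → L=4 J1=1 J2=2
R@3,2 dof=1 J1 → L=4 J1=2 J2=2
P@1,3 dof=1 J1 → L=4 J1=3 J2=2
M=3(L−1)−2J1−J2=3·3−2·3−2=1

M = 1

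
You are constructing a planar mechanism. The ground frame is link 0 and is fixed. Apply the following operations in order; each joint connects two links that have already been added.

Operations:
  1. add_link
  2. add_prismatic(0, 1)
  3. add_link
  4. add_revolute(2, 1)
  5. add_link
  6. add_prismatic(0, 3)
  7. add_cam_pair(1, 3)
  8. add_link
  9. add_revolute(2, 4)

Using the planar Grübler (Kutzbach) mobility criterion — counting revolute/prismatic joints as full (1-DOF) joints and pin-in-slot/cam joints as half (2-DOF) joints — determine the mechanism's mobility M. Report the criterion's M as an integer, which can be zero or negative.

ground; <1,0,0>
#1 <2,0,0>
P:0↔1 J1 <2,1,0>
#2 <3,1,0>
R:2↔1 J1 <3,2,0>
#3 <4,2,0>
P:0↔3 J1 <4,3,0>
C:1↔3 J2 <4,3,1>
#4 <5,3,1>
R:2↔4 J1 <5,4,1>
3×4 − 2×4 − 1×1 = 3

M = 3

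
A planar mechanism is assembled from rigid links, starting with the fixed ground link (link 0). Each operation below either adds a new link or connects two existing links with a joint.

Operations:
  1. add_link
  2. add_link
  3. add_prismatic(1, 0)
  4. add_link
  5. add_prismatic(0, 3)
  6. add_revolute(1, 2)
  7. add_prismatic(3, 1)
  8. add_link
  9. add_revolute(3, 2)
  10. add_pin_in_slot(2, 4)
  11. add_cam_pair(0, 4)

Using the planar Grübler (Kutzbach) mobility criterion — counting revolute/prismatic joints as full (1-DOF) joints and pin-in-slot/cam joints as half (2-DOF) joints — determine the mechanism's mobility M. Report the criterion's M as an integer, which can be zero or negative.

M = 0

(L,J1,J2)=(1,0,0); link0 fixed
link1: (2,0,0)
link2: (3,0,0)
P 1-0 [J1]: (3,1,0)
link3: (4,1,0)
P 0-3 [J1]: (4,2,0)
R 1-2 [J1]: (4,3,0)
P 3-1 [J1]: (4,4,0)
link4: (5,4,0)
R 3-2 [J1]: (5,5,0)
PS 2-4 [J2]: (5,5,1)
C 0-4 [J2]: (5,5,2)
Grübler: 3·4 − 2·5 − 2 = 0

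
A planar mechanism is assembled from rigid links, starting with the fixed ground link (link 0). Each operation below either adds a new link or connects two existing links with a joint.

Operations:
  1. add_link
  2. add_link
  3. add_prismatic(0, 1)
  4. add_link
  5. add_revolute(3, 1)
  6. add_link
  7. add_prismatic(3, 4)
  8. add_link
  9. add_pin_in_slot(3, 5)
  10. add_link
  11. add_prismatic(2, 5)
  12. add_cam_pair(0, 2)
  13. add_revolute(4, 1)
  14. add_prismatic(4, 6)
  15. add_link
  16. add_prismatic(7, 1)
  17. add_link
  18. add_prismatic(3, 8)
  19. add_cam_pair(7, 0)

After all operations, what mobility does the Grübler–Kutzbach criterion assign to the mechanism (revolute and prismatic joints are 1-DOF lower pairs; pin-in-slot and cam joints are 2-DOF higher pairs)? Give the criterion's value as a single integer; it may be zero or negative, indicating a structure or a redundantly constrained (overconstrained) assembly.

M = 5

ground; <1,0,0>
#1 <2,0,0>
#2 <3,0,0>
P:0↔1 J1 <3,1,0>
#3 <4,1,0>
R:3↔1 J1 <4,2,0>
#4 <5,2,0>
P:3↔4 J1 <5,3,0>
#5 <6,3,0>
PS:3↔5 J2 <6,3,1>
#6 <7,3,1>
P:2↔5 J1 <7,4,1>
C:0↔2 J2 <7,4,2>
R:4↔1 J1 <7,5,2>
P:4↔6 J1 <7,6,2>
#7 <8,6,2>
P:7↔1 J1 <8,7,2>
#8 <9,7,2>
P:3↔8 J1 <9,8,2>
C:7↔0 J2 <9,8,3>
3×8 − 2×8 − 1×3 = 5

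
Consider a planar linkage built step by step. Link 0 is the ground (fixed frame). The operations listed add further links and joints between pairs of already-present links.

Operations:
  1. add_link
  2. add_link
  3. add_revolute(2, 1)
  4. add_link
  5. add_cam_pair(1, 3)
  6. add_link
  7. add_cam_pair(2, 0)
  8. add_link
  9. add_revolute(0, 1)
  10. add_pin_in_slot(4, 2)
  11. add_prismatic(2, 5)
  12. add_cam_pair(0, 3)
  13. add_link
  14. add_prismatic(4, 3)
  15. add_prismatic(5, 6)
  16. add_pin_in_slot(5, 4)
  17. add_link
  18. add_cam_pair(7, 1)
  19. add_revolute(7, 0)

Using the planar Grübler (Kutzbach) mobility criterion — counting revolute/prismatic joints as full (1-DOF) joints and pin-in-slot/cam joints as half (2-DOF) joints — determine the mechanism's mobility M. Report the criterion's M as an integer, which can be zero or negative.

M = 3

[1;0;0] (link 0 is ground)
L+ [2;0;0]
L+ [3;0;0]
R(2,1)∈J1 [3;1;0]
L+ [4;1;0]
C(1,3)∈J2 [4;1;1]
L+ [5;1;1]
C(2,0)∈J2 [5;1;2]
L+ [6;1;2]
R(0,1)∈J1 [6;2;2]
PS(4,2)∈J2 [6;2;3]
P(2,5)∈J1 [6;3;3]
C(0,3)∈J2 [6;3;4]
L+ [7;3;4]
P(4,3)∈J1 [7;4;4]
P(5,6)∈J1 [7;5;4]
PS(5,4)∈J2 [7;5;5]
L+ [8;5;5]
C(7,1)∈J2 [8;5;6]
R(7,0)∈J1 [8;6;6]
mobility = 21 − 12 − 6 = 3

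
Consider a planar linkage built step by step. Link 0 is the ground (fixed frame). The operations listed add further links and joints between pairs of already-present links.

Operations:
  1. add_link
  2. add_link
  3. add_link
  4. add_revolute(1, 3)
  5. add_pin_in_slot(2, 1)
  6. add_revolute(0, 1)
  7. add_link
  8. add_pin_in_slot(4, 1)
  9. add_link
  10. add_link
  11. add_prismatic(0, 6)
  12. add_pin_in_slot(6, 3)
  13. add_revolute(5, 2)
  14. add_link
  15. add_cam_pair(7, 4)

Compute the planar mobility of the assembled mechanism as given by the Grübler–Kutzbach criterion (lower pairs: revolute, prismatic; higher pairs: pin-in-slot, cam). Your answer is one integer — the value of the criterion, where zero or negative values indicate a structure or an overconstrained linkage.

[1;0;0] (link 0 is ground)
L+ [2;0;0]
L+ [3;0;0]
L+ [4;0;0]
R(1,3)∈J1 [4;1;0]
PS(2,1)∈J2 [4;1;1]
R(0,1)∈J1 [4;2;1]
L+ [5;2;1]
PS(4,1)∈J2 [5;2;2]
L+ [6;2;2]
L+ [7;2;2]
P(0,6)∈J1 [7;3;2]
PS(6,3)∈J2 [7;3;3]
R(5,2)∈J1 [7;4;3]
L+ [8;4;3]
C(7,4)∈J2 [8;4;4]
mobility = 21 − 8 − 4 = 9

M = 9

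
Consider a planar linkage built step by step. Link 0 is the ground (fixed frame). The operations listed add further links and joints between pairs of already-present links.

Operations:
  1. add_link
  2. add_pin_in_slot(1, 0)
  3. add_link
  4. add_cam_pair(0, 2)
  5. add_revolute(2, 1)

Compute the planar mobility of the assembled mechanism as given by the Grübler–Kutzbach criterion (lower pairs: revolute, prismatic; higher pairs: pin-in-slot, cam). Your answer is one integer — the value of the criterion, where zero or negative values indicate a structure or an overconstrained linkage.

M = 2

(L,J1,J2)=(1,0,0); link0 fixed
link1: (2,0,0)
PS 1-0 [J2]: (2,0,1)
link2: (3,0,1)
C 0-2 [J2]: (3,0,2)
R 2-1 [J1]: (3,1,2)
Grübler: 3·2 − 2·1 − 2 = 2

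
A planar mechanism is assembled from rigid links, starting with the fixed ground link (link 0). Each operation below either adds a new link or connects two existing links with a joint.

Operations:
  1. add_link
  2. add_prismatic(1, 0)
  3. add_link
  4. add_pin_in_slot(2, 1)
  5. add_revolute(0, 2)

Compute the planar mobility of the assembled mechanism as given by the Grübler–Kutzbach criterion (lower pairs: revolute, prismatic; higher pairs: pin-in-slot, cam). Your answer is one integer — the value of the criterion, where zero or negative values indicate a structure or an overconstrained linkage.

ground; <1,0,0>
#1 <2,0,0>
P:1↔0 J1 <2,1,0>
#2 <3,1,0>
PS:2↔1 J2 <3,1,1>
R:0↔2 J1 <3,2,1>
3×2 − 2×2 − 1×1 = 1

M = 1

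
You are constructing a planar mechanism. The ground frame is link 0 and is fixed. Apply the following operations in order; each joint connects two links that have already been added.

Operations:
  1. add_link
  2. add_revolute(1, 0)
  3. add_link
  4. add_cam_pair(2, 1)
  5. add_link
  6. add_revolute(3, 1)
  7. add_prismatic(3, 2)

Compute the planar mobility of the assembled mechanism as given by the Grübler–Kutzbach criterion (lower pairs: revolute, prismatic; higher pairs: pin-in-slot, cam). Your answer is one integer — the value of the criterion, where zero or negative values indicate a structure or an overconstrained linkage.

M = 2

(L,J1,J2)=(1,0,0); link0 fixed
link1: (2,0,0)
R 1-0 [J1]: (2,1,0)
link2: (3,1,0)
C 2-1 [J2]: (3,1,1)
link3: (4,1,1)
R 3-1 [J1]: (4,2,1)
P 3-2 [J1]: (4,3,1)
Grübler: 3·3 − 2·3 − 1 = 2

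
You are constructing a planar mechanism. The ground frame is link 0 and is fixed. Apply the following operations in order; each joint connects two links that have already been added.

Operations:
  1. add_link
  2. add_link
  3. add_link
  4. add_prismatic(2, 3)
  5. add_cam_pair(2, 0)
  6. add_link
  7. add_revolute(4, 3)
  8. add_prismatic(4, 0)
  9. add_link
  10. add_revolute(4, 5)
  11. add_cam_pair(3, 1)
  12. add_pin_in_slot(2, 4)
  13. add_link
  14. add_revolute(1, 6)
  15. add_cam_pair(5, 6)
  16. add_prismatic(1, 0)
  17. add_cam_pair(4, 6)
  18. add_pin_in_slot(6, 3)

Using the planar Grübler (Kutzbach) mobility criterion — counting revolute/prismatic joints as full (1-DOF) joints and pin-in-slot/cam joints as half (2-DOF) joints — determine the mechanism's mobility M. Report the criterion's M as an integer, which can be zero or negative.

(L,J1,J2)=(1,0,0); link0 fixed
link1: (2,0,0)
link2: (3,0,0)
link3: (4,0,0)
P 2-3 [J1]: (4,1,0)
C 2-0 [J2]: (4,1,1)
link4: (5,1,1)
R 4-3 [J1]: (5,2,1)
P 4-0 [J1]: (5,3,1)
link5: (6,3,1)
R 4-5 [J1]: (6,4,1)
C 3-1 [J2]: (6,4,2)
PS 2-4 [J2]: (6,4,3)
link6: (7,4,3)
R 1-6 [J1]: (7,5,3)
C 5-6 [J2]: (7,5,4)
P 1-0 [J1]: (7,6,4)
C 4-6 [J2]: (7,6,5)
PS 6-3 [J2]: (7,6,6)
Grübler: 3·6 − 2·6 − 6 = 0

M = 0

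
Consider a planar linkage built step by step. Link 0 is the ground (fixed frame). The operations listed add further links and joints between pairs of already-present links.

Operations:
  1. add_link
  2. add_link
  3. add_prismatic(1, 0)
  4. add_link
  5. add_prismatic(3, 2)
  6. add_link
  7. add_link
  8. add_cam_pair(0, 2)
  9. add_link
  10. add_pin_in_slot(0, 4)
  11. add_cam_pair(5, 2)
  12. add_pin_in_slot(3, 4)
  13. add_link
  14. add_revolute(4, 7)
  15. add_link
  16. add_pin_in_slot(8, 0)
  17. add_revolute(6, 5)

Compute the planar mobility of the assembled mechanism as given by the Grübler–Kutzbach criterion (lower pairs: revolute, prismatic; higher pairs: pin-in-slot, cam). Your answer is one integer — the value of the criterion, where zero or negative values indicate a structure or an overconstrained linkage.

link 0 = ground. State L|J1|J2 = 1|0|0
+link1  2|0|0
+link2  3|0|0
P(1,0) f=1→J1  3|1|0
+link3  4|1|0
P(3,2) f=1→J1  4|2|0
+link4  5|2|0
+link5  6|2|0
C(0,2) f=2→J2  6|2|1
+link6  7|2|1
PS(0,4) f=2→J2  7|2|2
C(5,2) f=2→J2  7|2|3
PS(3,4) f=2→J2  7|2|4
+link7  8|2|4
R(4,7) f=1→J1  8|3|4
+link8  9|3|4
PS(8,0) f=2→J2  9|3|5
R(6,5) f=1→J1  9|4|5
M = 3(9−1)−2·4−5 = 24−8−5 = 11

M = 11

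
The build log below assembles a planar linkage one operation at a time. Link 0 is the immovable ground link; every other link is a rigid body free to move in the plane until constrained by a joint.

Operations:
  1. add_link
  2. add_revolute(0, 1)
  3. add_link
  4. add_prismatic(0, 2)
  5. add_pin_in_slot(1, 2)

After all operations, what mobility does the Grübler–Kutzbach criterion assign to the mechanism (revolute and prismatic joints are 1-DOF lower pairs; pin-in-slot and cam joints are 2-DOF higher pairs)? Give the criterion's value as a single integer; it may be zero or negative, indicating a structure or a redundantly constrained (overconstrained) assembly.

M = 1

[1;0;0] (link 0 is ground)
L+ [2;0;0]
R(0,1)∈J1 [2;1;0]
L+ [3;1;0]
P(0,2)∈J1 [3;2;0]
PS(1,2)∈J2 [3;2;1]
mobility = 6 − 4 − 1 = 1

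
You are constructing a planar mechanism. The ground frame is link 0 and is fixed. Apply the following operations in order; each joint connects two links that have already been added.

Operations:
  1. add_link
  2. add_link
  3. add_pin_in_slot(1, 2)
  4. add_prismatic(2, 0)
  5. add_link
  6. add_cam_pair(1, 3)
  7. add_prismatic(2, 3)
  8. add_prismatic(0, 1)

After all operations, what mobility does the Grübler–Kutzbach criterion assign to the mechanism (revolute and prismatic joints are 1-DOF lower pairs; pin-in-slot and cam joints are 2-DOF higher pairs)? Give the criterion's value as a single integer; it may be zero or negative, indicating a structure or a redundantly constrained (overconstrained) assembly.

M = 1

ground; <1,0,0>
#1 <2,0,0>
#2 <3,0,0>
PS:1↔2 J2 <3,0,1>
P:2↔0 J1 <3,1,1>
#3 <4,1,1>
C:1↔3 J2 <4,1,2>
P:2↔3 J1 <4,2,2>
P:0↔1 J1 <4,3,2>
3×3 − 2×3 − 1×2 = 1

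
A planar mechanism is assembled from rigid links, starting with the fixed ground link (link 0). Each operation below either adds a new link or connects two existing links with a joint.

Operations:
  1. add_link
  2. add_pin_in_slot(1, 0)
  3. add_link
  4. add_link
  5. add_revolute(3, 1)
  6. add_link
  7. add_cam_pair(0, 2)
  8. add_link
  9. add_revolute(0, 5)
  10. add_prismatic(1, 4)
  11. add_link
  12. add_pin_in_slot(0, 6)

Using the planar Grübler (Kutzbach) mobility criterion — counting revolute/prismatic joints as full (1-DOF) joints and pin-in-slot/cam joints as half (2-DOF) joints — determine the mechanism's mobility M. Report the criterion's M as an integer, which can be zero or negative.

M = 9

link 0 = ground. State L|J1|J2 = 1|0|0
+link1  2|0|0
PS(1,0) f=2→J2  2|0|1
+link2  3|0|1
+link3  4|0|1
R(3,1) f=1→J1  4|1|1
+link4  5|1|1
C(0,2) f=2→J2  5|1|2
+link5  6|1|2
R(0,5) f=1→J1  6|2|2
P(1,4) f=1→J1  6|3|2
+link6  7|3|2
PS(0,6) f=2→J2  7|3|3
M = 3(7−1)−2·3−3 = 18−6−3 = 9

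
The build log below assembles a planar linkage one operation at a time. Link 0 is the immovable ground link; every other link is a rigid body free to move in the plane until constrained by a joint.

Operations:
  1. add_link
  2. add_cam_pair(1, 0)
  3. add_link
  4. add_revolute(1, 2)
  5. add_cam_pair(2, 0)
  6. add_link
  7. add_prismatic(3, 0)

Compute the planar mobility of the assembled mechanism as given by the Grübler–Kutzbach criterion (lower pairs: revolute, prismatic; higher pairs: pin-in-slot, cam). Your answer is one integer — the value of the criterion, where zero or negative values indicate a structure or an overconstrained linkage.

[1;0;0] (link 0 is ground)
L+ [2;0;0]
C(1,0)∈J2 [2;0;1]
L+ [3;0;1]
R(1,2)∈J1 [3;1;1]
C(2,0)∈J2 [3;1;2]
L+ [4;1;2]
P(3,0)∈J1 [4;2;2]
mobility = 9 − 4 − 2 = 3

M = 3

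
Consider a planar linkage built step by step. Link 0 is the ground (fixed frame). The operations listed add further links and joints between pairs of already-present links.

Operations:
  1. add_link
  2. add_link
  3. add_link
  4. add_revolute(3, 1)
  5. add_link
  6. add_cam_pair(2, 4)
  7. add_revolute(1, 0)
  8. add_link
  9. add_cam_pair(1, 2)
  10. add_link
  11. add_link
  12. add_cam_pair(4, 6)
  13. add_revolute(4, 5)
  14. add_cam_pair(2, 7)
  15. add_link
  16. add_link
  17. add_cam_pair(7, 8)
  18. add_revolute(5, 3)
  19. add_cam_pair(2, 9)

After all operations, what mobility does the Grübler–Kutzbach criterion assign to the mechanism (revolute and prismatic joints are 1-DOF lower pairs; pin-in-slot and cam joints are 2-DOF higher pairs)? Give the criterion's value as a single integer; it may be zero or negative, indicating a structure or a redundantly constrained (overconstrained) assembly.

M = 13

(L,J1,J2)=(1,0,0); link0 fixed
link1: (2,0,0)
link2: (3,0,0)
link3: (4,0,0)
R 3-1 [J1]: (4,1,0)
link4: (5,1,0)
C 2-4 [J2]: (5,1,1)
R 1-0 [J1]: (5,2,1)
link5: (6,2,1)
C 1-2 [J2]: (6,2,2)
link6: (7,2,2)
link7: (8,2,2)
C 4-6 [J2]: (8,2,3)
R 4-5 [J1]: (8,3,3)
C 2-7 [J2]: (8,3,4)
link8: (9,3,4)
link9: (10,3,4)
C 7-8 [J2]: (10,3,5)
R 5-3 [J1]: (10,4,5)
C 2-9 [J2]: (10,4,6)
Grübler: 3·9 − 2·4 − 6 = 13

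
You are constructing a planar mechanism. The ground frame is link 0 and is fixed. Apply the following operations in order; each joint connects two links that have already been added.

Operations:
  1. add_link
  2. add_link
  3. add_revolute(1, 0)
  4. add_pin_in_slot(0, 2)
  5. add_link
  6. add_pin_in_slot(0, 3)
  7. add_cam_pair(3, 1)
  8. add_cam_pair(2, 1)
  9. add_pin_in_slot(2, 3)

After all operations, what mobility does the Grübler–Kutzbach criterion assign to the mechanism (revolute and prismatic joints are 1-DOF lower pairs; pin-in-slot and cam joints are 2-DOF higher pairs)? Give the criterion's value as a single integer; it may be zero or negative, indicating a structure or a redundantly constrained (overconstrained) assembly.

ground; <1,0,0>
#1 <2,0,0>
#2 <3,0,0>
R:1↔0 J1 <3,1,0>
PS:0↔2 J2 <3,1,1>
#3 <4,1,1>
PS:0↔3 J2 <4,1,2>
C:3↔1 J2 <4,1,3>
C:2↔1 J2 <4,1,4>
PS:2↔3 J2 <4,1,5>
3×3 − 2×1 − 1×5 = 2

M = 2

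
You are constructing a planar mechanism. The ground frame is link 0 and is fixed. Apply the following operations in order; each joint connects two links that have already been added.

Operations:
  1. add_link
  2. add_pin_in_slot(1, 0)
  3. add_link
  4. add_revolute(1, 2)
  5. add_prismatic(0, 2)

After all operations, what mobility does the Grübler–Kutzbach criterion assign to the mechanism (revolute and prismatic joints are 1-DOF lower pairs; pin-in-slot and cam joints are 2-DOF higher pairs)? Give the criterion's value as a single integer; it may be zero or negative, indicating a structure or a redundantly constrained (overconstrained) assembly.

M = 1

link 0 = ground. State L|J1|J2 = 1|0|0
+link1  2|0|0
PS(1,0) f=2→J2  2|0|1
+link2  3|0|1
R(1,2) f=1→J1  3|1|1
P(0,2) f=1→J1  3|2|1
M = 3(3−1)−2·2−1 = 6−4−1 = 1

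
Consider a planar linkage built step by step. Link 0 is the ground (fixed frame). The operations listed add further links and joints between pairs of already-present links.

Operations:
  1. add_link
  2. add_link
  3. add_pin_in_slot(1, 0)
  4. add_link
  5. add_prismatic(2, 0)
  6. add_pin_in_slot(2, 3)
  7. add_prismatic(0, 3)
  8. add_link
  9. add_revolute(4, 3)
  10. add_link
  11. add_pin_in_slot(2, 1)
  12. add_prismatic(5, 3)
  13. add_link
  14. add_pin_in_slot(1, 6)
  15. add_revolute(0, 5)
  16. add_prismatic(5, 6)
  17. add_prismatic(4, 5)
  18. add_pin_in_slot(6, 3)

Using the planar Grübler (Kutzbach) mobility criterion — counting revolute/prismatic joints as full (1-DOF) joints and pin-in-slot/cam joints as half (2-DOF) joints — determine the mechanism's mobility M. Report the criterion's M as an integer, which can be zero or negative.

L=1 J1=0 J2=0
add link → L=2 J1=0 J2=0
add link → L=3 J1=0 J2=0
PS@1,0 dof=2 J2 → L=3 J1=0 J2=1
add link → L=4 J1=0 J2=1
P@2,0 dof=1 J1 → L=4 J1=1 J2=1
PS@2,3 dof=2 J2 → L=4 J1=1 J2=2
P@0,3 dof=1 J1 → L=4 J1=2 J2=2
add link → L=5 J1=2 J2=2
R@4,3 dof=1 J1 → L=5 J1=3 J2=2
add link → L=6 J1=3 J2=2
PS@2,1 dof=2 J2 → L=6 J1=3 J2=3
P@5,3 dof=1 J1 → L=6 J1=4 J2=3
add link → L=7 J1=4 J2=3
PS@1,6 dof=2 J2 → L=7 J1=4 J2=4
R@0,5 dof=1 J1 → L=7 J1=5 J2=4
P@5,6 dof=1 J1 → L=7 J1=6 J2=4
P@4,5 dof=1 J1 → L=7 J1=7 J2=4
PS@6,3 dof=2 J2 → L=7 J1=7 J2=5
M=3(L−1)−2J1−J2=3·6−2·7−5=-1

M = -1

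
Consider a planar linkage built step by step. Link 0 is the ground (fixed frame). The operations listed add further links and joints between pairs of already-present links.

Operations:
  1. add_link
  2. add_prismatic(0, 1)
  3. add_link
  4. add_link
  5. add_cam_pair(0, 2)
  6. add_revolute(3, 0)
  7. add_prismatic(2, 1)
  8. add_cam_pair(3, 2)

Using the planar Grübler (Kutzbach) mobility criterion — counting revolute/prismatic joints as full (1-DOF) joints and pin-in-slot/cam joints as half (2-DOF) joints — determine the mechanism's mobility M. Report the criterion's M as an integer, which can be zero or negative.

M = 1

link 0 = ground. State L|J1|J2 = 1|0|0
+link1  2|0|0
P(0,1) f=1→J1  2|1|0
+link2  3|1|0
+link3  4|1|0
C(0,2) f=2→J2  4|1|1
R(3,0) f=1→J1  4|2|1
P(2,1) f=1→J1  4|3|1
C(3,2) f=2→J2  4|3|2
M = 3(4−1)−2·3−2 = 9−6−2 = 1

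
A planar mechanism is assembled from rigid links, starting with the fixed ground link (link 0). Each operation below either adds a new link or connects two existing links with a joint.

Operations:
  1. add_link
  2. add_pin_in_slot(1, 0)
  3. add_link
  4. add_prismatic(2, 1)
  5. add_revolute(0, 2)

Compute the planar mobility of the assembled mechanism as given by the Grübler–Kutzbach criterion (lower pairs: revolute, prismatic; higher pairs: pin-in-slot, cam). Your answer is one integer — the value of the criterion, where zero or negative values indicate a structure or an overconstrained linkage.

M = 1

ground; <1,0,0>
#1 <2,0,0>
PS:1↔0 J2 <2,0,1>
#2 <3,0,1>
P:2↔1 J1 <3,1,1>
R:0↔2 J1 <3,2,1>
3×2 − 2×2 − 1×1 = 1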